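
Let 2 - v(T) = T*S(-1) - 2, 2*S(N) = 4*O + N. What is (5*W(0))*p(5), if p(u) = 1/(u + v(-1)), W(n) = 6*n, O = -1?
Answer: 0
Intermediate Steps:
S(N) = -2 + N/2 (S(N) = (4*(-1) + N)/2 = (-4 + N)/2 = -2 + N/2)
v(T) = 4 + 5*T/2 (v(T) = 2 - (T*(-2 + (½)*(-1)) - 2) = 2 - (T*(-2 - ½) - 2) = 2 - (T*(-5/2) - 2) = 2 - (-5*T/2 - 2) = 2 - (-2 - 5*T/2) = 2 + (2 + 5*T/2) = 4 + 5*T/2)
p(u) = 1/(3/2 + u) (p(u) = 1/(u + (4 + (5/2)*(-1))) = 1/(u + (4 - 5/2)) = 1/(u + 3/2) = 1/(3/2 + u))
(5*W(0))*p(5) = (5*(6*0))*(2/(3 + 2*5)) = (5*0)*(2/(3 + 10)) = 0*(2/13) = 0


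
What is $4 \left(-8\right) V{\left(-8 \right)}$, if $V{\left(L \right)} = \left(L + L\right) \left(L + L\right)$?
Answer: $-8192$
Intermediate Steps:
$V{\left(L \right)} = 4 L^{2}$ ($V{\left(L \right)} = 2 L 2 L = 4 L^{2}$)
$4 \left(-8\right) V{\left(-8 \right)} = 4 \left(-8\right) 4 \left(-8\right)^{2} = - 32 \cdot 4 \cdot 64 = \left(-32\right) 256 = -8192$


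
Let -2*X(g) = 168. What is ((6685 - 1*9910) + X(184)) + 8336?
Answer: 5027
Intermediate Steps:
X(g) = -84 (X(g) = -½*168 = -84)
((6685 - 1*9910) + X(184)) + 8336 = ((6685 - 1*9910) - 84) + 8336 = ((6685 - 9910) - 84) + 8336 = (-3225 - 84) + 8336 = -3309 + 8336 = 5027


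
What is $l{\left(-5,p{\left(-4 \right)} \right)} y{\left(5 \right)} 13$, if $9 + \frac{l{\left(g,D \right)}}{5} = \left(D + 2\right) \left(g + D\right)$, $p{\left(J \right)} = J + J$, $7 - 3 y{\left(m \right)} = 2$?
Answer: $7475$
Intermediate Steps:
$y{\left(m \right)} = \frac{5}{3}$ ($y{\left(m \right)} = \frac{7}{3} - \frac{2}{3} = \frac{5}{3}$)
$p{\left(J \right)} = 2 J$
$l{\left(g,D \right)} = -45 + 5 \left(2 + D\right) \left(D + g\right)$ ($l{\left(g,D \right)} = -45 + 5 \left(D + 2\right) \left(g + D\right) = -45 + 5 \left(2 + D\right) \left(D + g\right)$)
$l{\left(-5,p{\left(-4 \right)} \right)} y{\left(5 \right)} 13 = \left(-45 + 5 \left(2 \left(-4\right)\right)^{2} + 10 \cdot 2 \left(-4\right) + 10 \left(-5\right) + 5 \cdot 2 \left(-4\right) \left(-5\right)\right) \frac{5}{3} \cdot 13 = \left(-45 + 5 \left(-8\right)^{2} + 10 \left(-8\right) - 50 + 5 \left(-8\right) \left(-5\right)\right) \frac{5}{3} \cdot 13 = \left(-45 + 5 \cdot 64 - 80 - 50 + 200\right) \frac{5}{3} \cdot 13 = \left(-45 + 320 - 80 - 50 + 200\right) \frac{5}{3} \cdot 13 = 345 \cdot \frac{5}{3} \cdot 13 = 575 \cdot 13 = 7475$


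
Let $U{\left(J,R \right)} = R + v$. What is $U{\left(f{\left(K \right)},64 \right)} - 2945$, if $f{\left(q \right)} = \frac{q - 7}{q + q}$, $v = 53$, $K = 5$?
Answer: $-2828$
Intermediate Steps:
$f{\left(q \right)} = \frac{-7 + q}{2 q}$
$U{\left(J,R \right)} = 53 + R$ ($U{\left(J,R \right)} = R + 53 = 53 + R$)
$U{\left(f{\left(K \right)},64 \right)} - 2945 = \left(53 + 64\right) - 2945 = 117 - 2945 = -2828$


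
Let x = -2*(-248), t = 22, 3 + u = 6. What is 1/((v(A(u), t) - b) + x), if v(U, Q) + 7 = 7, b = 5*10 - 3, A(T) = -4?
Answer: 1/449 ≈ 0.0022272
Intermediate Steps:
u = 3 (u = -3 + 6 = 3)
b = 47 (b = 50 - 3 = 47)
v(U, Q) = 0 (v(U, Q) = -7 + 7 = 0)
x = 496
1/((v(A(u), t) - b) + x) = 1/((0 - 1*47) + 496) = 1/((0 - 47) + 496) = 1/(-47 + 496) = 1/449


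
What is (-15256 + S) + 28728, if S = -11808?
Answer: 1664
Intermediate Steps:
(-15256 + S) + 28728 = (-15256 - 11808) + 28728 = -27064 + 28728 = 1664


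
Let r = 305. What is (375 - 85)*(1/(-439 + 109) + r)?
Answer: 2918821/33 ≈ 88449.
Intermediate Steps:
(375 - 85)*(1/(-439 + 109) + r) = (375 - 85)*(1/(-439 + 109) + 305) = 290*(1/(-330) + 305) = 290*(-1/330 + 305) = 290*(100649/330) = 2918821/33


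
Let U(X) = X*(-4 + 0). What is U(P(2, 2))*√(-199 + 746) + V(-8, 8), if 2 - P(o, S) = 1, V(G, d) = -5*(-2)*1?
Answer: 10 - 4*√547 ≈ -83.552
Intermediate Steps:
V(G, d) = 10 (V(G, d) = 10*1 = 10)
P(o, S) = 1 (P(o, S) = 2 - 1*1 = 2 - 1 = 1)
U(X) = -4*X (U(X) = X*(-4) = -4*X)
U(P(2, 2))*√(-199 + 746) + V(-8, 8) = (-4*1)*√(-199 + 746) + 10 = -4*√547 + 10 = 10 - 4*√547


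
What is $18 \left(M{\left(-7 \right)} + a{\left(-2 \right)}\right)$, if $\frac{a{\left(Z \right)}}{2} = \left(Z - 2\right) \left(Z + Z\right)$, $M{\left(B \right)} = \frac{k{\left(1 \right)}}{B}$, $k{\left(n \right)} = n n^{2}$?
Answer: $\frac{4014}{7} \approx 573.43$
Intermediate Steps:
$k{\left(n \right)} = n^{3}$
$M{\left(B \right)} = \frac{1}{B}$ ($M{\left(B \right)} = \frac{1^{3}}{B} = 1 \frac{1}{B} = \frac{1}{B}$)
$a{\left(Z \right)} = 4 Z \left(-2 + Z\right)$ ($a{\left(Z \right)} = 2 \left(Z - 2\right) \left(Z + Z\right) = 2 \left(-2 + Z\right) 2 Z = 2 \cdot 2 Z \left(-2 + Z\right) = 4 Z \left(-2 + Z\right)$)
$18 \left(M{\left(-7 \right)} + a{\left(-2 \right)}\right) = 18 \left(\frac{1}{-7} + 4 \left(-2\right) \left(-2 - 2\right)\right) = 18 \left(- \frac{1}{7} + 4 \left(-2\right) \left(-4\right)\right) = 18 \left(- \frac{1}{7} + 32\right) = 18 \cdot \frac{223}{7} = \frac{4014}{7}$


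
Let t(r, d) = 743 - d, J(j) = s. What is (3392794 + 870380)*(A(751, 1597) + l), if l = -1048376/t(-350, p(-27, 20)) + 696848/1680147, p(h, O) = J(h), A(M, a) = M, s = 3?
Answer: -97956515711129198/34536355 ≈ -2.8363e+9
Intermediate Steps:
J(j) = 3
p(h, O) = 3
l = -440227530938/310827195 (l = -1048376/(743 - 1*3) + 696848/1680147 = -1048376/(743 - 3) + 696848*(1/1680147) = -1048376/740 + 696848/1680147 = -1048376*1/740 + 696848/1680147 = -262094/185 + 696848/1680147 = -440227530938/310827195 ≈ -1416.3)
(3392794 + 870380)*(A(751, 1597) + l) = (3392794 + 870380)*(751 - 440227530938/310827195) = 4263174*(-206796307493/310827195) = -97956515711129198/34536355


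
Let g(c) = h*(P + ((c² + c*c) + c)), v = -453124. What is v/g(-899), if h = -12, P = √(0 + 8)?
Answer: 8714561683/372835706143 - 32366*√2/1118507118429 ≈ 0.023374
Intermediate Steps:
P = 2*√2 (P = √8 = 2*√2 ≈ 2.8284)
g(c) = -24*√2 - 24*c² - 12*c (g(c) = -12*(2*√2 + ((c² + c*c) + c)) = -12*(2*√2 + ((c² + c²) + c)) = -12*(2*√2 + (2*c² + c)) = -12*(2*√2 + (c + 2*c²)) = -12*(c + 2*√2 + 2*c²) = -24*√2 - 24*c² - 12*c)
v/g(-899) = -453124/(-24*√2 - 24*(-899)² - 12*(-899)) = -453124/(-24*√2 - 24*808201 + 10788) = -453124/(-24*√2 - 19396824 + 10788) = -453124/(-19386036 - 24*√2)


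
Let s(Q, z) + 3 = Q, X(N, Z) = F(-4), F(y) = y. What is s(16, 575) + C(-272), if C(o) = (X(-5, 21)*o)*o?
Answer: -295923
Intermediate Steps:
X(N, Z) = -4
s(Q, z) = -3 + Q
C(o) = -4*o² (C(o) = (-4*o)*o = -4*o²)
s(16, 575) + C(-272) = (-3 + 16) - 4*(-272)² = 13 - 4*73984 = 13 - 295936 = -295923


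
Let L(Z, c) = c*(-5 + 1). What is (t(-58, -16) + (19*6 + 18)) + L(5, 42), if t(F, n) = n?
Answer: -52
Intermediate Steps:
L(Z, c) = -4*c (L(Z, c) = c*(-4) = -4*c)
(t(-58, -16) + (19*6 + 18)) + L(5, 42) = (-16 + (19*6 + 18)) - 4*42 = (-16 + (114 + 18)) - 168 = (-16 + 132) - 168 = 116 - 168 = -52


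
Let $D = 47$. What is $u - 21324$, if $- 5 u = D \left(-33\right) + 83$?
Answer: $- \frac{105152}{5} \approx -21030.0$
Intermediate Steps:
$u = \frac{1468}{5}$ ($u = - \frac{47 \left(-33\right) + 83}{5} = - \frac{-1551 + 83}{5} = \left(- \frac{1}{5}\right) \left(-1468\right) = \frac{1468}{5} \approx 293.6$)
$u - 21324 = \frac{1468}{5} - 21324 = - \frac{105152}{5}$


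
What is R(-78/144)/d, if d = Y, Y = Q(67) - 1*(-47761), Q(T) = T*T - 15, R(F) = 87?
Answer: 87/52235 ≈ 0.0016655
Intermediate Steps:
Q(T) = -15 + T² (Q(T) = T² - 15 = -15 + T²)
Y = 52235 (Y = (-15 + 67²) - 1*(-47761) = (-15 + 4489) + 47761 = 4474 + 47761 = 52235)
d = 52235
R(-78/144)/d = 87/52235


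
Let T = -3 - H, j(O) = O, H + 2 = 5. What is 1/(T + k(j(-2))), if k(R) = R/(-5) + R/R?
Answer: -5/23 ≈ -0.21739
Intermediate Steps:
H = 3 (H = -2 + 5 = 3)
k(R) = 1 - R/5 (k(R) = R*(-⅕) + 1 = -R/5 + 1 = 1 - R/5)
T = -6 (T = -3 - 1*3 = -3 - 3 = -6)
1/(T + k(j(-2))) = 1/(-6 + (1 - ⅕*(-2))) = 1/(-6 + (1 + ⅖)) = 1/(-6 + 7/5) = 1/(-23/5) = -5/23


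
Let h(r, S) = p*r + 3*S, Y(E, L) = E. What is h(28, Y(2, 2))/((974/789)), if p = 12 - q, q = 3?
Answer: 101781/487 ≈ 209.00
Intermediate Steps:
p = 9 (p = 12 - 1*3 = 12 - 3 = 9)
h(r, S) = 3*S + 9*r (h(r, S) = 9*r + 3*S = 3*S + 9*r)
h(28, Y(2, 2))/((974/789)) = (3*2 + 9*28)/((974/789)) = (6 + 252)/((974*(1/789))) = 258/(974/789) = 258*(789/974) = 101781/487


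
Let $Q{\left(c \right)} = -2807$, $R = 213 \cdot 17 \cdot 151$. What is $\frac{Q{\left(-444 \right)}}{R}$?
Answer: $- \frac{2807}{546771} \approx -0.0051338$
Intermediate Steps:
$R = 546771$ ($R = 3621 \cdot 151 = 546771$)
$\frac{Q{\left(-444 \right)}}{R} = - \frac{2807}{546771}$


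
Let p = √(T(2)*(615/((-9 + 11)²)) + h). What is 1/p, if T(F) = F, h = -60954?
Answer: -I*√26954/40431 ≈ -0.0040607*I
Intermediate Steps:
p = 3*I*√26954/2 (p = √(2*(615/((-9 + 11)²)) - 60954) = √(2*(615/(2²)) - 60954) = √(2*(615/4) - 60954) = √(615/2 - 60954) = √(-121293/2) = 3*I*√26954/2 ≈ 246.27*I)
1/p = 1/(3*I*√26954/2) = -I*√26954/40431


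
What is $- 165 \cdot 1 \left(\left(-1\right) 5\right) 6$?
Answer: $4950$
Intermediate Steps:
$- 165 \cdot 1 \left(\left(-1\right) 5\right) 6 = - 165 \cdot 1 \left(-5\right) 6 = - 165 \left(\left(-5\right) 6\right) = \left(-165\right) \left(-30\right) = 4950$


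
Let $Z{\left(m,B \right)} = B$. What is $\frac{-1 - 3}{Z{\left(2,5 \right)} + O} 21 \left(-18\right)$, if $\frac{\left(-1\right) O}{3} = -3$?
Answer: $108$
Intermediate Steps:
$O = 9$ ($O = \left(-3\right) \left(-3\right) = 9$)
$\frac{-1 - 3}{Z{\left(2,5 \right)} + O} 21 \left(-18\right) = \frac{-1 - 3}{5 + 9} \cdot 21 \left(-18\right) = - \frac{4}{14} \cdot 21 \left(-18\right) = \left(-4\right) \frac{1}{14} \cdot 21 \left(-18\right) = \left(- \frac{2}{7}\right) 21 \left(-18\right) = \left(-6\right) \left(-18\right) = 108$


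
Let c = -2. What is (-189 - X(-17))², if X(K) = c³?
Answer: 32761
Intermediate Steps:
X(K) = -8 (X(K) = (-2)³ = -8)
(-189 - X(-17))² = (-189 - 1*(-8))² = (-189 + 8)² = (-181)² = 32761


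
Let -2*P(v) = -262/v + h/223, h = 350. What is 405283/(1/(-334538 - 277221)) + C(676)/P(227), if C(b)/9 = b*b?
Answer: -18100738950562/73 ≈ -2.4796e+11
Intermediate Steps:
C(b) = 9*b² (C(b) = 9*(b*b) = 9*b²)
P(v) = -175/223 + 131/v (P(v) = -(-262/v + 350/223)/2 = -(350/223 - 262/v)/2 = -175/223 + 131/v)
405283/(1/(-334538 - 277221)) + C(676)/P(227) = 405283/(1/(-334538 - 277221)) + (9*676²)/(-175/223 + 131/227) = 405283/(1/(-611759)) + (9*456976)/(-175/223 + 131*(1/227)) = 405283/(-1/611759) + 4112784/(-175/223 + 131/227) = 405283*(-611759) + 4112784/(-10512/50621) = -247935522797 + 4112784*(-50621/10512) = -247935522797 - 1445786381/73 = -18100738950562/73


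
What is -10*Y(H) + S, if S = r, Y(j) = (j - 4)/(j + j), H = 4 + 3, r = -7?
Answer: -64/7 ≈ -9.1429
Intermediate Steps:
H = 7
Y(j) = (-4 + j)/(2*j) (Y(j) = (-4 + j)/((2*j)) = (-4 + j)*(1/(2*j)) = (-4 + j)/(2*j))
S = -7
-10*Y(H) + S = -5*(-4 + 7)/7 - 7 = -5*3/7 - 7 = -10*3/14 - 7 = -15/7 - 7 = -64/7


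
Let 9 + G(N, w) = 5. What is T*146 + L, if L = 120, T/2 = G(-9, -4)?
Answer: -1048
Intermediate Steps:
G(N, w) = -4 (G(N, w) = -9 + 5 = -4)
T = -8 (T = 2*(-4) = -8)
T*146 + L = -8*146 + 120 = -1168 + 120 = -1048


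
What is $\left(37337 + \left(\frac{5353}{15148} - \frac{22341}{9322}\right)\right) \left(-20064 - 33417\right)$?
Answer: $- \frac{140977424305122435}{70604828} \approx -1.9967 \cdot 10^{9}$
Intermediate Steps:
$\left(37337 + \left(\frac{5353}{15148} - \frac{22341}{9322}\right)\right) \left(-20064 - 33417\right) = \left(37337 + \left(5353 \cdot \frac{1}{15148} - \frac{22341}{9322}\right)\right) \left(-53481\right) = \left(37337 + \left(\frac{5353}{15148} - \frac{22341}{9322}\right)\right) \left(-53481\right) = \left(37337 - \frac{144260401}{70604828}\right) \left(-53481\right) = \frac{2636028202635}{70604828} \left(-53481\right) = - \frac{140977424305122435}{70604828}$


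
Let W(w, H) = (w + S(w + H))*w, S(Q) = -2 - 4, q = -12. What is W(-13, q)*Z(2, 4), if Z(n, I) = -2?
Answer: -494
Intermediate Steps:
S(Q) = -6
W(w, H) = w*(-6 + w) (W(w, H) = (w - 6)*w = (-6 + w)*w = w*(-6 + w))
W(-13, q)*Z(2, 4) = -13*(-6 - 13)*(-2) = -13*(-19)*(-2) = 247*(-2) = -494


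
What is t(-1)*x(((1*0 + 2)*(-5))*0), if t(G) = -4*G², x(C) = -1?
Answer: 4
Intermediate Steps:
t(-1)*x(((1*0 + 2)*(-5))*0) = -4*(-1)²*(-1) = -4*1*(-1) = -4*(-1) = 4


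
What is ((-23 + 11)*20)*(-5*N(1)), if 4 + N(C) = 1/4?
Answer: -4500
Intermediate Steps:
N(C) = -15/4 (N(C) = -4 + 1/4 = -15/4)
((-23 + 11)*20)*(-5*N(1)) = ((-23 + 11)*20)*(-5*(-15/4)) = -12*20*(75/4) = -240*75/4 = -4500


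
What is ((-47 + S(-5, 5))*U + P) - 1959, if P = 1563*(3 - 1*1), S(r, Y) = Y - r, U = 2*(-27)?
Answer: 3165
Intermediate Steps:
U = -54
P = 3126 (P = 1563*(3 - 1) = 1563*2 = 3126)
((-47 + S(-5, 5))*U + P) - 1959 = ((-47 + (5 - 1*(-5)))*(-54) + 3126) - 1959 = ((-47 + (5 + 5))*(-54) + 3126) - 1959 = ((-47 + 10)*(-54) + 3126) - 1959 = (-37*(-54) + 3126) - 1959 = (1998 + 3126) - 1959 = 5124 - 1959 = 3165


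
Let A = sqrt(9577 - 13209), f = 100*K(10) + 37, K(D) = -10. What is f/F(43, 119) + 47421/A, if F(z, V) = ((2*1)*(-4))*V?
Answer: 963/952 - 47421*I*sqrt(227)/908 ≈ 1.0116 - 786.86*I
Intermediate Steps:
f = -963 (f = 100*(-10) + 37 = -1000 + 37 = -963)
F(z, V) = -8*V (F(z, V) = (2*(-4))*V = -8*V)
A = 4*I*sqrt(227) (A = sqrt(-3632) = 4*I*sqrt(227) ≈ 60.266*I)
f/F(43, 119) + 47421/A = -963/((-8*119)) + 47421/((4*I*sqrt(227))) = -963/(-952) + 47421*(-I*sqrt(227)/908) = -963*(-1/952) - 47421*I*sqrt(227)/908 = 963/952 - 47421*I*sqrt(227)/908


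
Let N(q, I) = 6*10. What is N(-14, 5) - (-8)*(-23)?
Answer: -124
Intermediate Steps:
N(q, I) = 60
N(-14, 5) - (-8)*(-23) = 60 - (-8)*(-23) = 60 - 1*184 = 60 - 184 = -124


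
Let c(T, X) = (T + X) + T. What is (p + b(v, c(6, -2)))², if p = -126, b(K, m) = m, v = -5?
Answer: 13456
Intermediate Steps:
c(T, X) = X + 2*T
(p + b(v, c(6, -2)))² = (-126 + (-2 + 2*6))² = (-126 + (-2 + 12))² = (-126 + 10)² = (-116)² = 13456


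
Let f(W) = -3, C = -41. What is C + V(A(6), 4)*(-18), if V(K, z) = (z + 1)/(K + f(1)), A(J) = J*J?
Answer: -481/11 ≈ -43.727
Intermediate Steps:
A(J) = J**2
V(K, z) = (1 + z)/(-3 + K) (V(K, z) = (z + 1)/(K - 3) = (1 + z)/(-3 + K))
C + V(A(6), 4)*(-18) = -41 + ((1 + 4)/(-3 + 6**2))*(-18) = -41 + (5/(-3 + 36))*(-18) = -41 + (5/33)*(-18) = -41 - 30/11 = -481/11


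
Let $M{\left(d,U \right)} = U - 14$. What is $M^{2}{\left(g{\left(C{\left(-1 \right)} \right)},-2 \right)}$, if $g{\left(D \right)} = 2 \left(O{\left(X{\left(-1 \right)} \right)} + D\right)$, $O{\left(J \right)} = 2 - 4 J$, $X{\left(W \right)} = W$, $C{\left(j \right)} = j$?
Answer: $256$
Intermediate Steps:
$g{\left(D \right)} = 12 + 2 D$ ($g{\left(D \right)} = 2 \left(\left(2 - -4\right) + D\right) = 2 \left(\left(2 + 4\right) + D\right) = 2 \left(6 + D\right) = 12 + 2 D$)
$M{\left(d,U \right)} = -14 + U$
$M^{2}{\left(g{\left(C{\left(-1 \right)} \right)},-2 \right)} = \left(-14 - 2\right)^{2} = \left(-16\right)^{2} = 256$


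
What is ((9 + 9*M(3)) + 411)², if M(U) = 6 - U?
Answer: 199809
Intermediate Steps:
((9 + 9*M(3)) + 411)² = ((9 + 9*(6 - 1*3)) + 411)² = ((9 + 9*(6 - 3)) + 411)² = ((9 + 9*3) + 411)² = ((9 + 27) + 411)² = (36 + 411)² = 447² = 199809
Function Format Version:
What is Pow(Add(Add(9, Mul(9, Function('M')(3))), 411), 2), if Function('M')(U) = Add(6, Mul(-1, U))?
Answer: 199809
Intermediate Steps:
Pow(Add(Add(9, Mul(9, Function('M')(3))), 411), 2) = Pow(Add(Add(9, Mul(9, Add(6, Mul(-1, 3)))), 411), 2) = Pow(Add(Add(9, Mul(9, Add(6, -3))), 411), 2) = Pow(Add(Add(9, Mul(9, 3)), 411), 2) = Pow(Add(Add(9, 27), 411), 2) = Pow(Add(36, 411), 2) = Pow(447, 2) = 199809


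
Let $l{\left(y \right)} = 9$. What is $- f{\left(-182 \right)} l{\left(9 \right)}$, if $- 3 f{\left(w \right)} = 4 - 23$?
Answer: $-57$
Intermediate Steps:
$f{\left(w \right)} = \frac{19}{3}$ ($f{\left(w \right)} = - \frac{4 - 23}{3} = \left(- \frac{1}{3}\right) \left(-19\right) = \frac{19}{3}$)
$- f{\left(-182 \right)} l{\left(9 \right)} = \left(-1\right) \frac{19}{3} \cdot 9 = \left(- \frac{19}{3}\right) 9 = -57$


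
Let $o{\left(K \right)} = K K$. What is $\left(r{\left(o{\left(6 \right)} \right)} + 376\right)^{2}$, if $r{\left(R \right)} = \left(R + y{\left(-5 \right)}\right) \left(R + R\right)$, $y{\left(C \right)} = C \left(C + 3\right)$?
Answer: $13601344$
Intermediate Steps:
$y{\left(C \right)} = C \left(3 + C\right)$
$o{\left(K \right)} = K^{2}$
$r{\left(R \right)} = 2 R \left(10 + R\right)$ ($r{\left(R \right)} = \left(R - 5 \left(3 - 5\right)\right) \left(R + R\right) = \left(R - -10\right) 2 R = \left(R + 10\right) 2 R = \left(10 + R\right) 2 R = 2 R \left(10 + R\right)$)
$\left(r{\left(o{\left(6 \right)} \right)} + 376\right)^{2} = \left(2 \cdot 6^{2} \left(10 + 6^{2}\right) + 376\right)^{2} = \left(2 \cdot 36 \left(10 + 36\right) + 376\right)^{2} = \left(2 \cdot 36 \cdot 46 + 376\right)^{2} = \left(3312 + 376\right)^{2} = 3688^{2} = 13601344$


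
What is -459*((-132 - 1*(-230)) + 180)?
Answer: -127602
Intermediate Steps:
-459*((-132 - 1*(-230)) + 180) = -459*((-132 + 230) + 180) = -459*(98 + 180) = -459*278 = -127602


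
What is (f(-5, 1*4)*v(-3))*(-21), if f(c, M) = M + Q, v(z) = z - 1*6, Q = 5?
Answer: 1701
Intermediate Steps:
v(z) = -6 + z (v(z) = z - 6 = -6 + z)
f(c, M) = 5 + M (f(c, M) = M + 5 = 5 + M)
(f(-5, 1*4)*v(-3))*(-21) = ((5 + 1*4)*(-6 - 3))*(-21) = ((5 + 4)*(-9))*(-21) = (9*(-9))*(-21) = -81*(-21) = 1701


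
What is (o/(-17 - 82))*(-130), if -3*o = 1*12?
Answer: -520/99 ≈ -5.2525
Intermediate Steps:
o = -4 (o = -12/3 = -⅓*12 = -4)
(o/(-17 - 82))*(-130) = (-4/(-17 - 82))*(-130) = (-4/(-99))*(-130) = -1/99*(-4)*(-130) = (4/99)*(-130) = -520/99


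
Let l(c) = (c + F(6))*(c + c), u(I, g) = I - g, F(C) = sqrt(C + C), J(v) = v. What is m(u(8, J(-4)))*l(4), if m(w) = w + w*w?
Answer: 4992 + 2496*sqrt(3) ≈ 9315.2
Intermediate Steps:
F(C) = sqrt(2)*sqrt(C) (F(C) = sqrt(2*C) = sqrt(2)*sqrt(C))
m(w) = w + w**2
l(c) = 2*c*(c + 2*sqrt(3)) (l(c) = (c + sqrt(2)*sqrt(6))*(c + c) = (c + 2*sqrt(3))*(2*c) = 2*c*(c + 2*sqrt(3)))
m(u(8, J(-4)))*l(4) = ((8 - 1*(-4))*(1 + (8 - 1*(-4))))*(2*4*(4 + 2*sqrt(3))) = ((8 + 4)*(1 + (8 + 4)))*(32 + 16*sqrt(3)) = (12*(1 + 12))*(32 + 16*sqrt(3)) = (12*13)*(32 + 16*sqrt(3)) = 156*(32 + 16*sqrt(3)) = 4992 + 2496*sqrt(3)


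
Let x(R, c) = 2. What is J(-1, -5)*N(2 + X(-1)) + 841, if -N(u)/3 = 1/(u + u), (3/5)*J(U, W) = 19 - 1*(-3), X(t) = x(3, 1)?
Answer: 3309/4 ≈ 827.25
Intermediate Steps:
X(t) = 2
J(U, W) = 110/3 (J(U, W) = 5*(19 - 1*(-3))/3 = 5*(19 + 3)/3 = (5/3)*22 = 110/3)
N(u) = -3/(2*u) (N(u) = -3/(u + u) = -3*1/(2*u) = -3/(2*u))
J(-1, -5)*N(2 + X(-1)) + 841 = 110*(-3/(2*(2 + 2)))/3 + 841 = 110*(-3/2/4)/3 + 841 = 110*(-3/2*¼)/3 + 841 = (110/3)*(-3/8) + 841 = -55/4 + 841 = 3309/4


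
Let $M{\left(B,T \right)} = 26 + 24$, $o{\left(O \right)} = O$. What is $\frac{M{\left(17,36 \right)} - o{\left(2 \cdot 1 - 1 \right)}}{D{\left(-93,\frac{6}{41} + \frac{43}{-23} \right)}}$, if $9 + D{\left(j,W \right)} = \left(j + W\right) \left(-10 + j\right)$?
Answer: $\frac{46207}{9191885} \approx 0.0050269$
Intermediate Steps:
$D{\left(j,W \right)} = -9 + \left(-10 + j\right) \left(W + j\right)$ ($D{\left(j,W \right)} = -9 + \left(j + W\right) \left(-10 + j\right) = -9 + \left(W + j\right) \left(-10 + j\right) = -9 + \left(-10 + j\right) \left(W + j\right)$)
$M{\left(B,T \right)} = 50$
$\frac{M{\left(17,36 \right)} - o{\left(2 \cdot 1 - 1 \right)}}{D{\left(-93,\frac{6}{41} + \frac{43}{-23} \right)}} = \frac{50 - \left(2 \cdot 1 - 1\right)}{-9 + \left(-93\right)^{2} - 10 \left(\frac{6}{41} + \frac{43}{-23}\right) - -930 + \left(\frac{6}{41} + \frac{43}{-23}\right) \left(-93\right)} = \frac{50 - \left(2 - 1\right)}{-9 + 8649 - 10 \left(6 \cdot \frac{1}{41} + 43 \left(- \frac{1}{23}\right)\right) + 930 + \left(6 \cdot \frac{1}{41} + 43 \left(- \frac{1}{23}\right)\right) \left(-93\right)} = \frac{50 - 1}{-9 + 8649 - 10 \left(\frac{6}{41} - \frac{43}{23}\right) + 930 + \left(\frac{6}{41} - \frac{43}{23}\right) \left(-93\right)} = \frac{50 - 1}{-9 + 8649 - - \frac{16250}{943} + 930 - - \frac{151125}{943}} = \frac{49}{-9 + 8649 + \frac{16250}{943} + 930 + \frac{151125}{943}} = \frac{49}{\frac{9191885}{943}} = 49 \cdot \frac{943}{9191885} = \frac{46207}{9191885}$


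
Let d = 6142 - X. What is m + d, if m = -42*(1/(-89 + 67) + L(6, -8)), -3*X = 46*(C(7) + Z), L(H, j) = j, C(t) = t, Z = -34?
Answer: 66725/11 ≈ 6065.9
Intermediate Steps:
X = 414 (X = -46*(7 - 34)/3 = -46*(-27)/3 = -1/3*(-1242) = 414)
d = 5728 (d = 6142 - 1*414 = 6142 - 414 = 5728)
m = 3717/11 (m = -42*(1/(-89 + 67) - 8) = -42*(1/(-22) - 8) = -42*(-1/22 - 8) = -42*(-177/22) = 3717/11 ≈ 337.91)
m + d = 3717/11 + 5728 = 66725/11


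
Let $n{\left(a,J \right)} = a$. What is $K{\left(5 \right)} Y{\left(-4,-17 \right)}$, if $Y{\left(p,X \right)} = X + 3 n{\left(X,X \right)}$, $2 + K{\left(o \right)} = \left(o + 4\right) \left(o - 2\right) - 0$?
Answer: $-1700$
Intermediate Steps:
$K{\left(o \right)} = -2 + \left(-2 + o\right) \left(4 + o\right)$ ($K{\left(o \right)} = -2 + \left(\left(o + 4\right) \left(o - 2\right) - 0\right) = -2 + \left(\left(4 + o\right) \left(-2 + o\right) + 0\right) = -2 + \left(\left(-2 + o\right) \left(4 + o\right) + 0\right) = -2 + \left(-2 + o\right) \left(4 + o\right)$)
$Y{\left(p,X \right)} = 4 X$ ($Y{\left(p,X \right)} = X + 3 X = 4 X$)
$K{\left(5 \right)} Y{\left(-4,-17 \right)} = \left(-10 + 5^{2} + 2 \cdot 5\right) 4 \left(-17\right) = \left(-10 + 25 + 10\right) \left(-68\right) = 25 \left(-68\right) = -1700$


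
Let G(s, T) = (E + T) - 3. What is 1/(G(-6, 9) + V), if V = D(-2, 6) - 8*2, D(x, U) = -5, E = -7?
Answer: -1/22 ≈ -0.045455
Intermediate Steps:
V = -21 (V = -5 - 8*2 = -5 - 16 = -21)
G(s, T) = -10 + T (G(s, T) = (-7 + T) - 3 = -10 + T)
1/(G(-6, 9) + V) = 1/((-10 + 9) - 21) = 1/(-1 - 21) = 1/(-22) = -1/22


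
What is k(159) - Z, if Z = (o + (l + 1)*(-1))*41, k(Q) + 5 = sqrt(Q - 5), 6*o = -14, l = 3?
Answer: 764/3 + sqrt(154) ≈ 267.08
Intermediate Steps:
o = -7/3 (o = (1/6)*(-14) = -7/3 ≈ -2.3333)
k(Q) = -5 + sqrt(-5 + Q) (k(Q) = -5 + sqrt(Q - 5) = -5 + sqrt(-5 + Q))
Z = -779/3 (Z = (-7/3 + (3 + 1)*(-1))*41 = (-7/3 + 4*(-1))*41 = (-7/3 - 4)*41 = -19/3*41 = -779/3 ≈ -259.67)
k(159) - Z = (-5 + sqrt(-5 + 159)) - 1*(-779/3) = (-5 + sqrt(154)) + 779/3 = 764/3 + sqrt(154)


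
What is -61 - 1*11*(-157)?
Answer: 1666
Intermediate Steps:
-61 - 1*11*(-157) = -61 - 11*(-157) = -61 + 1727 = 1666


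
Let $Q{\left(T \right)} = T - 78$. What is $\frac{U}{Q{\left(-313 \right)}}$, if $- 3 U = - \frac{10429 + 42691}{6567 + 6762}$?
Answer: $- \frac{53120}{15634917} \approx -0.0033975$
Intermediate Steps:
$Q{\left(T \right)} = -78 + T$ ($Q{\left(T \right)} = T - 78 = -78 + T$)
$U = \frac{53120}{39987}$ ($U = - \frac{\left(-1\right) \frac{10429 + 42691}{6567 + 6762}}{3} = - \frac{\left(-1\right) \frac{53120}{13329}}{3} = \left(- \frac{1}{3}\right) \left(- \frac{53120}{13329}\right) = \frac{53120}{39987} \approx 1.3284$)
$\frac{U}{Q{\left(-313 \right)}} = \frac{53120}{39987 \left(-78 - 313\right)} = \frac{53120}{39987 \left(-391\right)} = \frac{53120}{39987} \left(- \frac{1}{391}\right) = - \frac{53120}{15634917}$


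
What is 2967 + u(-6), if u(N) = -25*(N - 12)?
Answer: 3417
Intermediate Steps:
u(N) = 300 - 25*N (u(N) = -25*(-12 + N) = 300 - 25*N)
2967 + u(-6) = 2967 + (300 - 25*(-6)) = 2967 + (300 + 150) = 2967 + 450 = 3417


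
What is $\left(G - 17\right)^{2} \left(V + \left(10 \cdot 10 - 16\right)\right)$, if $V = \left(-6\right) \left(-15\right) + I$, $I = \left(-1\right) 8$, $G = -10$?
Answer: $121014$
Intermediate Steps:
$I = -8$
$V = 82$ ($V = \left(-6\right) \left(-15\right) - 8 = 90 - 8 = 82$)
$\left(G - 17\right)^{2} \left(V + \left(10 \cdot 10 - 16\right)\right) = \left(-10 - 17\right)^{2} \left(82 + \left(10 \cdot 10 - 16\right)\right) = \left(-27\right)^{2} \left(82 + \left(100 - 16\right)\right) = 729 \left(82 + 84\right) = 729 \cdot 166 = 121014$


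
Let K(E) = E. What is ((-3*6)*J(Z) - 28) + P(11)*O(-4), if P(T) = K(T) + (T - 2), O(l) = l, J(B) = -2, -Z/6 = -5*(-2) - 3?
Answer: -72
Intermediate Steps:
Z = -42 (Z = -6*(-5*(-2) - 3) = -6*(10 - 3) = -6*7 = -42)
P(T) = -2 + 2*T (P(T) = T + (T - 2) = T + (-2 + T) = -2 + 2*T)
((-3*6)*J(Z) - 28) + P(11)*O(-4) = (-3*6*(-2) - 28) + (-2 + 2*11)*(-4) = (-18*(-2) - 28) + (-2 + 22)*(-4) = (36 - 28) + 20*(-4) = 8 - 80 = -72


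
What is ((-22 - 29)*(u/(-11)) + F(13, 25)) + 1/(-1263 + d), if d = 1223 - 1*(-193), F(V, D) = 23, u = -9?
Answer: -31507/1683 ≈ -18.721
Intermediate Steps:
d = 1416 (d = 1223 + 193 = 1416)
((-22 - 29)*(u/(-11)) + F(13, 25)) + 1/(-1263 + d) = ((-22 - 29)*(-9/(-11)) + 23) + 1/(-1263 + 1416) = (-(-459)*(-1)/11 + 23) + 1/153 = (-51*9/11 + 23) + 1/153 = (-459/11 + 23) + 1/153 = -206/11 + 1/153 = -31507/1683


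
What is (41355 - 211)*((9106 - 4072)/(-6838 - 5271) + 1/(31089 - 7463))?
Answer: -2446446412100/143043617 ≈ -17103.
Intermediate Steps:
(41355 - 211)*((9106 - 4072)/(-6838 - 5271) + 1/(31089 - 7463)) = 41144*(5034/(-12109) + 1/23626) = 41144*(5034*(-1/12109) + 1/23626) = 41144*(-5034/12109 + 1/23626) = 41144*(-118921175/286087234) = -2446446412100/143043617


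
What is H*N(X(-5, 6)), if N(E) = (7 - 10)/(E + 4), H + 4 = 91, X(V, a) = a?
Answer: -261/10 ≈ -26.100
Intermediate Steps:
H = 87 (H = -4 + 91 = 87)
N(E) = -3/(4 + E)
H*N(X(-5, 6)) = 87*(-3/(4 + 6)) = 87*(-3/10) = -261/10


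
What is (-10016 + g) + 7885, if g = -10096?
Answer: -12227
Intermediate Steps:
(-10016 + g) + 7885 = (-10016 - 10096) + 7885 = -20112 + 7885 = -12227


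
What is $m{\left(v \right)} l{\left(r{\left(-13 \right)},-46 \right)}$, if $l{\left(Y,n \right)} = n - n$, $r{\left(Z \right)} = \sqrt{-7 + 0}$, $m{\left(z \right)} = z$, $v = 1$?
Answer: $0$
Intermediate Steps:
$r{\left(Z \right)} = i \sqrt{7}$ ($r{\left(Z \right)} = \sqrt{-7} = i \sqrt{7}$)
$l{\left(Y,n \right)} = 0$
$m{\left(v \right)} l{\left(r{\left(-13 \right)},-46 \right)} = 1 \cdot 0 = 0$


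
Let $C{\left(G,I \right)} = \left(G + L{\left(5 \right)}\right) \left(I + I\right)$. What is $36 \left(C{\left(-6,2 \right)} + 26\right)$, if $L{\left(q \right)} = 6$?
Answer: $936$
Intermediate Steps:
$C{\left(G,I \right)} = 2 I \left(6 + G\right)$ ($C{\left(G,I \right)} = \left(G + 6\right) \left(I + I\right) = \left(6 + G\right) 2 I = 2 I \left(6 + G\right)$)
$36 \left(C{\left(-6,2 \right)} + 26\right) = 36 \left(2 \cdot 2 \left(6 - 6\right) + 26\right) = 36 \left(2 \cdot 2 \cdot 0 + 26\right) = 36 \left(0 + 26\right) = 36 \cdot 26 = 936$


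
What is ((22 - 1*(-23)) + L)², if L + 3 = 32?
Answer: 5476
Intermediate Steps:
L = 29 (L = -3 + 32 = 29)
((22 - 1*(-23)) + L)² = ((22 - 1*(-23)) + 29)² = ((22 + 23) + 29)² = (45 + 29)² = 74² = 5476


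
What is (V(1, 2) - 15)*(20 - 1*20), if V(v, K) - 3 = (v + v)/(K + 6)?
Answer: 0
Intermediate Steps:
V(v, K) = 3 + 2*v/(6 + K) (V(v, K) = 3 + (v + v)/(K + 6) = 3 + (2*v)/(6 + K) = 3 + 2*v/(6 + K))
(V(1, 2) - 15)*(20 - 1*20) = ((18 + 2*1 + 3*2)/(6 + 2) - 15)*(20 - 1*20) = ((18 + 2 + 6)/8 - 15)*(20 - 20) = ((⅛)*26 - 15)*0 = (13/4 - 15)*0 = -47/4*0 = 0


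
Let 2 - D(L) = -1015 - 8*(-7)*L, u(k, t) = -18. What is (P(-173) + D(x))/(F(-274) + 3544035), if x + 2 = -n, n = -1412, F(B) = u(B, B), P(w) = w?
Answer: -236/10707 ≈ -0.022042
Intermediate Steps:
F(B) = -18
x = 1410 (x = -2 - 1*(-1412) = -2 + 1412 = 1410)
D(L) = 1017 - 56*L (D(L) = 2 - (-1015 - 8*(-7)*L) = 2 - (-1015 - (-56)*L) = 2 - (-1015 + 56*L) = 2 + (1015 - 56*L) = 1017 - 56*L)
(P(-173) + D(x))/(F(-274) + 3544035) = (-173 + (1017 - 56*1410))/(-18 + 3544035) = (-173 + (1017 - 78960))/3544017 = (-173 - 77943)*(1/3544017) = -78116*1/3544017 = -236/10707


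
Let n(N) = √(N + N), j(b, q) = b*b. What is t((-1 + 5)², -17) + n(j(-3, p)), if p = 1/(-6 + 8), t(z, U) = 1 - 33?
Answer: -32 + 3*√2 ≈ -27.757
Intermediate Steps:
t(z, U) = -32
p = ½ (p = 1/2 = ½ ≈ 0.50000)
j(b, q) = b²
n(N) = √2*√N (n(N) = √(2*N) = √2*√N)
t((-1 + 5)², -17) + n(j(-3, p)) = -32 + √2*√((-3)²) = -32 + √2*√9 = -32 + √2*3 = -32 + 3*√2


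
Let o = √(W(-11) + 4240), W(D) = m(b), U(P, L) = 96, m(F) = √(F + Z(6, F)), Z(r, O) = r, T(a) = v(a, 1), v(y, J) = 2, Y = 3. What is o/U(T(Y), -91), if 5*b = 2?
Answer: √(26500 + 5*√10)/240 ≈ 0.67849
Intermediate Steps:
b = ⅖ (b = (⅕)*2 = ⅖ ≈ 0.40000)
T(a) = 2
m(F) = √(6 + F) (m(F) = √(F + 6) = √(6 + F))
W(D) = 4*√10/5 (W(D) = √(6 + ⅖) = √(32/5) = 4*√10/5)
o = √(4240 + 4*√10/5) (o = √(4*√10/5 + 4240) = √(4240 + 4*√10/5) ≈ 65.135)
o/U(T(Y), -91) = (2*√(26500 + 5*√10)/5)/96 = (2*√(26500 + 5*√10)/5)*(1/96) = √(26500 + 5*√10)/240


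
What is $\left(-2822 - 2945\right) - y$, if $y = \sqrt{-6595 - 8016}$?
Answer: $-5767 - i \sqrt{14611} \approx -5767.0 - 120.88 i$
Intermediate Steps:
$y = i \sqrt{14611}$ ($y = \sqrt{-14611} = i \sqrt{14611} \approx 120.88 i$)
$\left(-2822 - 2945\right) - y = \left(-2822 - 2945\right) - i \sqrt{14611} = -5767 - i \sqrt{14611}$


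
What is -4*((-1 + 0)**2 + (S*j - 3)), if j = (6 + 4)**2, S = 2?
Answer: -792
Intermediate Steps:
j = 100 (j = 10**2 = 100)
-4*((-1 + 0)**2 + (S*j - 3)) = -4*((-1 + 0)**2 + (2*100 - 3)) = -4*((-1)**2 + (200 - 3)) = -4*(1 + 197) = -4*198 = -792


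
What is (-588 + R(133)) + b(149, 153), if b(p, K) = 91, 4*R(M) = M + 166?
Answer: -1689/4 ≈ -422.25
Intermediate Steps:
R(M) = 83/2 + M/4 (R(M) = (M + 166)/4 = (166 + M)/4 = 83/2 + M/4)
(-588 + R(133)) + b(149, 153) = (-588 + (83/2 + (1/4)*133)) + 91 = (-588 + (83/2 + 133/4)) + 91 = (-588 + 299/4) + 91 = -2053/4 + 91 = -1689/4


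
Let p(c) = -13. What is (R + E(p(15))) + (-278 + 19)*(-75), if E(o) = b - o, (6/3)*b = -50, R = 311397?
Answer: 330810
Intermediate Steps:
b = -25 (b = (½)*(-50) = -25)
E(o) = -25 - o
(R + E(p(15))) + (-278 + 19)*(-75) = (311397 + (-25 - 1*(-13))) + (-278 + 19)*(-75) = (311397 + (-25 + 13)) - 259*(-75) = (311397 - 12) + 19425 = 311385 + 19425 = 330810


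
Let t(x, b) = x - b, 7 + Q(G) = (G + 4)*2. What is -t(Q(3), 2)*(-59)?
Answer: 295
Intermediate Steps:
Q(G) = 1 + 2*G (Q(G) = -7 + (G + 4)*2 = -7 + (4 + G)*2 = -7 + (8 + 2*G) = 1 + 2*G)
-t(Q(3), 2)*(-59) = -((1 + 2*3) - 1*2)*(-59) = -((1 + 6) - 2)*(-59) = -(7 - 2)*(-59) = -1*5*(-59) = -5*(-59) = 295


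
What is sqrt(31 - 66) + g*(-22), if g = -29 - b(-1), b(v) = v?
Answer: 616 + I*sqrt(35) ≈ 616.0 + 5.9161*I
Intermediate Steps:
g = -28 (g = -29 - 1*(-1) = -29 + 1 = -28)
sqrt(31 - 66) + g*(-22) = sqrt(31 - 66) - 28*(-22) = sqrt(-35) + 616 = I*sqrt(35) + 616 = 616 + I*sqrt(35)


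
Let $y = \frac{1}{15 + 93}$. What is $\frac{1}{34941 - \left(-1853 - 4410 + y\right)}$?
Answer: $\frac{108}{4450031} \approx 2.4269 \cdot 10^{-5}$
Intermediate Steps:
$y = \frac{1}{108} \approx 0.0092593$
$\frac{1}{34941 - \left(-1853 - 4410 + y\right)} = \frac{1}{34941 + \left(\left(\left(4 + 5 \cdot 5\right) + 38 \cdot 48\right) - \left(105 \left(-42\right) + \frac{1}{108}\right)\right)} = \frac{1}{34941 + \left(\left(\left(4 + 25\right) + 1824\right) - \left(-4410 + \frac{1}{108}\right)\right)} = \frac{1}{34941 + \left(\left(29 + 1824\right) - - \frac{476279}{108}\right)} = \frac{1}{34941 + \left(1853 + \frac{476279}{108}\right)} = \frac{1}{34941 + \frac{676403}{108}} = \frac{1}{\frac{4450031}{108}} = \frac{108}{4450031}$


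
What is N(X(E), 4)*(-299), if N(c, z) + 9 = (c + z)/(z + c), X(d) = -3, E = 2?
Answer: 2392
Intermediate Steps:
N(c, z) = -8 (N(c, z) = -9 + (c + z)/(z + c) = -9 + (c + z)/(c + z) = -9 + 1 = -8)
N(X(E), 4)*(-299) = -8*(-299) = 2392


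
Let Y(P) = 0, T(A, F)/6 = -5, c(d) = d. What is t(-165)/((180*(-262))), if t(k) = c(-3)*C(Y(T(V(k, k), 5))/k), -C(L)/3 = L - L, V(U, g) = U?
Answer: 0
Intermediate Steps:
T(A, F) = -30 (T(A, F) = 6*(-5) = -30)
C(L) = 0 (C(L) = -3*(L - L) = -3*0 = 0)
t(k) = 0 (t(k) = -3*0 = 0)
t(-165)/((180*(-262))) = 0/((180*(-262))) = 0/(-47160) = 0*(-1/47160) = 0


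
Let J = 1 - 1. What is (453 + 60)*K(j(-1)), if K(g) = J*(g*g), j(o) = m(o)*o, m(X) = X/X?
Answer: 0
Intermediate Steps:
m(X) = 1
j(o) = o (j(o) = 1*o = o)
J = 0
K(g) = 0 (K(g) = 0*(g*g) = 0*g² = 0)
(453 + 60)*K(j(-1)) = (453 + 60)*0 = 513*0 = 0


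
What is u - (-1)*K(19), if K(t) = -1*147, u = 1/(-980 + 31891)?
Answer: -4543916/30911 ≈ -147.00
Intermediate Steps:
u = 1/30911 ≈ 3.2351e-5
K(t) = -147
u - (-1)*K(19) = 1/30911 - (-1)*(-147) = 1/30911 - 1*147 = 1/30911 - 147 = -4543916/30911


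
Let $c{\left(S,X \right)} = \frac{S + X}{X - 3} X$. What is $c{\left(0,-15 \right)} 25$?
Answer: $- \frac{625}{2} \approx -312.5$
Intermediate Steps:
$c{\left(S,X \right)} = \frac{X \left(S + X\right)}{-3 + X}$ ($c{\left(S,X \right)} = \frac{S + X}{-3 + X} X = \frac{X \left(S + X\right)}{-3 + X}$)
$c{\left(0,-15 \right)} 25 = - \frac{15 \left(0 - 15\right)}{-3 - 15} \cdot 25 = \left(-15\right) \frac{1}{-18} \left(-15\right) 25 = \left(-15\right) \left(- \frac{1}{18}\right) \left(-15\right) 25 = \left(- \frac{25}{2}\right) 25 = - \frac{625}{2}$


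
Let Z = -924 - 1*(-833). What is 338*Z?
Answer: -30758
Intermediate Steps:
Z = -91 (Z = -924 + 833 = -91)
338*Z = 338*(-91) = -30758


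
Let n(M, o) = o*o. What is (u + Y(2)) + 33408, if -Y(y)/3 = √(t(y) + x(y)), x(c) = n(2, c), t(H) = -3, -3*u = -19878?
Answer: 40031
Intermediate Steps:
u = 6626 (u = -⅓*(-19878) = 6626)
n(M, o) = o²
x(c) = c²
Y(y) = -3*√(-3 + y²)
(u + Y(2)) + 33408 = (6626 - 3*√(-3 + 2²)) + 33408 = (6626 - 3*√(-3 + 4)) + 33408 = (6626 - 3*√1) + 33408 = (6626 - 3*1) + 33408 = (6626 - 3) + 33408 = 6623 + 33408 = 40031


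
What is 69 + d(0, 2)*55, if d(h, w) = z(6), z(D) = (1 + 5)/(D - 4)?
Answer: 234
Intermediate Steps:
z(D) = 6/(-4 + D)
d(h, w) = 3 (d(h, w) = 6/(-4 + 6) = 6/2 = 6*(½) = 3)
69 + d(0, 2)*55 = 69 + 3*55 = 69 + 165 = 234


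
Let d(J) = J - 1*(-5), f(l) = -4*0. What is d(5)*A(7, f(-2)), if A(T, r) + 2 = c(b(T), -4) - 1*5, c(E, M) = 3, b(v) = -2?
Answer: -40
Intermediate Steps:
f(l) = 0
d(J) = 5 + J (d(J) = J + 5 = 5 + J)
A(T, r) = -4 (A(T, r) = -2 + (3 - 1*5) = -2 + (3 - 5) = -2 - 2 = -4)
d(5)*A(7, f(-2)) = (5 + 5)*(-4) = 10*(-4) = -40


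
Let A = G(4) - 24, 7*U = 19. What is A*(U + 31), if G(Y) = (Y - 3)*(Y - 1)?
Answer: -708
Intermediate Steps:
U = 19/7 (U = (⅐)*19 = 19/7 ≈ 2.7143)
G(Y) = (-1 + Y)*(-3 + Y) (G(Y) = (-3 + Y)*(-1 + Y) = (-1 + Y)*(-3 + Y))
A = -21 (A = (3 + 4² - 4*4) - 24 = (3 + 16 - 16) - 24 = 3 - 24 = -21)
A*(U + 31) = -21*(19/7 + 31) = -21*236/7 = -708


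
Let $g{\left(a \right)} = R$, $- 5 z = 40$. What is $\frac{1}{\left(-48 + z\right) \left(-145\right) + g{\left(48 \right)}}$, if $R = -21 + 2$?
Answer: $\frac{1}{8101} \approx 0.00012344$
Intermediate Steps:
$z = -8$ ($z = \left(- \frac{1}{5}\right) 40 = -8$)
$R = -19$
$g{\left(a \right)} = -19$
$\frac{1}{\left(-48 + z\right) \left(-145\right) + g{\left(48 \right)}} = \frac{1}{\left(-48 - 8\right) \left(-145\right) - 19} = \frac{1}{\left(-56\right) \left(-145\right) - 19} = \frac{1}{8120 - 19} = \frac{1}{8101}$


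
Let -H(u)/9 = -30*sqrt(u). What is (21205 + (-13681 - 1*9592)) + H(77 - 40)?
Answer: -2068 + 270*sqrt(37) ≈ -425.65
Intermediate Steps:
H(u) = 270*sqrt(u) (H(u) = -(-270)*sqrt(u) = 270*sqrt(u))
(21205 + (-13681 - 1*9592)) + H(77 - 40) = (21205 + (-13681 - 1*9592)) + 270*sqrt(77 - 40) = (21205 + (-13681 - 9592)) + 270*sqrt(37) = (21205 - 23273) + 270*sqrt(37) = -2068 + 270*sqrt(37)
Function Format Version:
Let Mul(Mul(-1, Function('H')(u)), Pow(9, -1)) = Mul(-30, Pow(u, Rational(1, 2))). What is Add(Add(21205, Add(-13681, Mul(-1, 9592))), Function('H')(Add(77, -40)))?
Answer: Add(-2068, Mul(270, Pow(37, Rational(1, 2)))) ≈ -425.65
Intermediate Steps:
Function('H')(u) = Mul(270, Pow(u, Rational(1, 2))) (Function('H')(u) = Mul(-9, Mul(-30, Pow(u, Rational(1, 2)))) = Mul(270, Pow(u, Rational(1, 2))))
Add(Add(21205, Add(-13681, Mul(-1, 9592))), Function('H')(Add(77, -40))) = Add(Add(21205, Add(-13681, Mul(-1, 9592))), Mul(270, Pow(Add(77, -40), Rational(1, 2)))) = Add(Add(21205, Add(-13681, -9592)), Mul(270, Pow(37, Rational(1, 2)))) = Add(Add(21205, -23273), Mul(270, Pow(37, Rational(1, 2)))) = Add(-2068, Mul(270, Pow(37, Rational(1, 2))))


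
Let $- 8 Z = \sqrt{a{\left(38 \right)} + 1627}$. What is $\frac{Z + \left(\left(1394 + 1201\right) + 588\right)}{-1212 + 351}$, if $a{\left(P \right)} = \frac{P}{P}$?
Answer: $- \frac{1061}{287} + \frac{\sqrt{407}}{3444} \approx -3.691$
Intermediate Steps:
$a{\left(P \right)} = 1$
$Z = - \frac{\sqrt{407}}{4}$ ($Z = - \frac{\sqrt{1 + 1627}}{8} = - \frac{\sqrt{1628}}{8} = - \frac{2 \sqrt{407}}{8} = - \frac{\sqrt{407}}{4} \approx -5.0436$)
$\frac{Z + \left(\left(1394 + 1201\right) + 588\right)}{-1212 + 351} = \frac{- \frac{\sqrt{407}}{4} + \left(\left(1394 + 1201\right) + 588\right)}{-1212 + 351} = \frac{- \frac{\sqrt{407}}{4} + \left(2595 + 588\right)}{-861} = \left(- \frac{\sqrt{407}}{4} + 3183\right) \left(- \frac{1}{861}\right) = \left(3183 - \frac{\sqrt{407}}{4}\right) \left(- \frac{1}{861}\right) = - \frac{1061}{287} + \frac{\sqrt{407}}{3444}$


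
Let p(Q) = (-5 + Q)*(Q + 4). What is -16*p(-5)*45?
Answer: -7200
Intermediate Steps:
p(Q) = (-5 + Q)*(4 + Q)
-16*p(-5)*45 = -16*(-20 + (-5)² - 1*(-5))*45 = -16*(-20 + 25 + 5)*45 = -16*10*45 = -160*45 = -7200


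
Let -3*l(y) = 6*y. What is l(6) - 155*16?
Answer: -2492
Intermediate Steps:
l(y) = -2*y
l(6) - 155*16 = -2*6 - 155*16 = -12 - 2480 = -2492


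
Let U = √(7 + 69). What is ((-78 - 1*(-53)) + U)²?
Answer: 701 - 100*√19 ≈ 265.11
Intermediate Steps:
U = 2*√19 (U = √76 = 2*√19 ≈ 8.7178)
((-78 - 1*(-53)) + U)² = ((-78 - 1*(-53)) + 2*√19)² = ((-78 + 53) + 2*√19)² = (-25 + 2*√19)²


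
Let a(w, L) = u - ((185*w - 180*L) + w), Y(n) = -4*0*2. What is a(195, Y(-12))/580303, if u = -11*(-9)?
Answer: -36171/580303 ≈ -0.062331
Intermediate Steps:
Y(n) = 0 (Y(n) = 0*2 = 0)
u = 99
a(w, L) = 99 - 186*w + 180*L (a(w, L) = 99 - ((185*w - 180*L) + w) = 99 - ((-180*L + 185*w) + w) = 99 - (-180*L + 186*w) = 99 + (-186*w + 180*L) = 99 - 186*w + 180*L)
a(195, Y(-12))/580303 = (99 - 186*195 + 180*0)/580303 = (99 - 36270 + 0)*(1/580303) = -36171*1/580303 = -36171/580303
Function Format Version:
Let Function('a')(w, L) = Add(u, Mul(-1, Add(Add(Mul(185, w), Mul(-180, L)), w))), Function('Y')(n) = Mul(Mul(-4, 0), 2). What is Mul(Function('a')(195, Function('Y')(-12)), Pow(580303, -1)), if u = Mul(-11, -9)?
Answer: Rational(-36171, 580303) ≈ -0.062331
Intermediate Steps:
Function('Y')(n) = 0 (Function('Y')(n) = Mul(0, 2) = 0)
u = 99
Function('a')(w, L) = Add(99, Mul(-186, w), Mul(180, L)) (Function('a')(w, L) = Add(99, Mul(-1, Add(Add(Mul(185, w), Mul(-180, L)), w))) = Add(99, Mul(-1, Add(Add(Mul(-180, L), Mul(185, w)), w))) = Add(99, Mul(-1, Add(Mul(-180, L), Mul(186, w)))) = Add(99, Add(Mul(-186, w), Mul(180, L))) = Add(99, Mul(-186, w), Mul(180, L)))
Mul(Function('a')(195, Function('Y')(-12)), Pow(580303, -1)) = Mul(Add(99, Mul(-186, 195), Mul(180, 0)), Pow(580303, -1)) = Mul(Add(99, -36270, 0), Rational(1, 580303)) = Mul(-36171, Rational(1, 580303)) = Rational(-36171, 580303)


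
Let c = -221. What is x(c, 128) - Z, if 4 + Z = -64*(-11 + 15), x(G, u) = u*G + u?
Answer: -27900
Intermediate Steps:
x(G, u) = u + G*u (x(G, u) = G*u + u = u + G*u)
Z = -260 (Z = -4 - 64*(-11 + 15) = -4 - 64*4 = -4 - 256 = -260)
x(c, 128) - Z = 128*(1 - 221) - 1*(-260) = 128*(-220) + 260 = -28160 + 260 = -27900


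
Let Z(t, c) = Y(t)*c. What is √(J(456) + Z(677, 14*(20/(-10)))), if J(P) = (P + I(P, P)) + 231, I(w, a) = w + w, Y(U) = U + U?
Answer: I*√36313 ≈ 190.56*I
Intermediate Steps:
Y(U) = 2*U
I(w, a) = 2*w
Z(t, c) = 2*c*t (Z(t, c) = (2*t)*c = 2*c*t)
J(P) = 231 + 3*P (J(P) = (P + 2*P) + 231 = 3*P + 231 = 231 + 3*P)
√(J(456) + Z(677, 14*(20/(-10)))) = √((231 + 3*456) + 2*(14*(20/(-10)))*677) = √((231 + 1368) + 2*(14*(20*(-⅒)))*677) = √(1599 + 2*(14*(-2))*677) = √(1599 + 2*(-28)*677) = √(1599 - 37912) = √(-36313) = I*√36313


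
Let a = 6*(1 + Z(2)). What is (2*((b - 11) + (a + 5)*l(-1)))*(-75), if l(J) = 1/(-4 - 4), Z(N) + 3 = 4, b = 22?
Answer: -5325/4 ≈ -1331.3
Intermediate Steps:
Z(N) = 1 (Z(N) = -3 + 4 = 1)
a = 12 (a = 6*(1 + 1) = 6*2 = 12)
l(J) = -⅛ (l(J) = 1/(-8) = -⅛)
(2*((b - 11) + (a + 5)*l(-1)))*(-75) = (2*((22 - 11) + (12 + 5)*(-⅛)))*(-75) = (2*(11 + 17*(-⅛)))*(-75) = (2*(11 - 17/8))*(-75) = (2*(71/8))*(-75) = (71/4)*(-75) = -5325/4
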